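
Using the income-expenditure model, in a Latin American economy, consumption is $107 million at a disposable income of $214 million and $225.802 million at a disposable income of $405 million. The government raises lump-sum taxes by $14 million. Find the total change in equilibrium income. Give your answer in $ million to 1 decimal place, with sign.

−$23.0 million

MPC = ΔC/ΔYd = (225.802 − 107)/(405 − 214) = 118.802/191 = 0.622.
A lump-sum tax change of +$14 million shifts disposable income by −$14 million; first-round consumption changes by −c × ΔT = −0.622 × (+$14 million) = −$8.708 million.
Expenditure multiplier = 1/(1 − MPC) = 1/(1 − 0.622) = 1/0.378 ≈ 2.646.
The tax multiplier is −c × k ≈ −1.646, so ΔY = k × (−c·ΔT) = (−$8.708 million) / 0.378 ≈ −$23 million.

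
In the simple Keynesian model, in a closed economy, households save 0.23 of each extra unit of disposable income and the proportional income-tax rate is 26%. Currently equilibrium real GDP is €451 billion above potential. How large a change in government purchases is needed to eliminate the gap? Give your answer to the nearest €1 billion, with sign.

−€194 billion

MPC = 1 − MPS = 1 − 0.23 = 0.77.
Spending multiplier = 1/(1 − c(1−t)) = 1/(1 − 0.77×0.74) = 1/0.4302 ≈ 2.325.
Need ΔY = −€451 billion, so ΔG = ΔY/k = (−€451 billion) × 0.4302 ≈ −€194 billion.
The government should cut government purchases by €194 billion.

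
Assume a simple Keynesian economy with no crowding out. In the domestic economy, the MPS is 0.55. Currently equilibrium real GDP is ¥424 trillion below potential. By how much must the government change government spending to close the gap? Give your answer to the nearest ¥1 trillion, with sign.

+¥233 trillion

MPC = 1 − MPS = 1 − 0.55 = 0.45.
Spending multiplier = 1/(1 − MPC) = 1/(1 − 0.45) = 1/0.55 ≈ 1.818.
Need ΔY = +¥424 trillion, so ΔG = ΔY/k = (+¥424 trillion) × 0.55 ≈ +¥233 trillion.
The government should increase government spending by ¥233 trillion.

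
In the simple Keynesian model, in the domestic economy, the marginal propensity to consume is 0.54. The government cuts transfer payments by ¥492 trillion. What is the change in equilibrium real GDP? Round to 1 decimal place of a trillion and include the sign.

−¥577.6 trillion

The transfer change shifts disposable income by −¥492 trillion, so first-round consumption changes by c·ΔTR = 0.54 × (−¥492 trillion) = −¥265.68 trillion.
Expenditure multiplier = 1/(1 − MPC) = 1/(1 − 0.54) = 1/0.46 ≈ 2.174.
The transfer multiplier is c × k ≈ 1.174, so ΔY = k × (c·ΔTR) = (−¥265.68 trillion) / 0.46 ≈ −¥577.6 trillion.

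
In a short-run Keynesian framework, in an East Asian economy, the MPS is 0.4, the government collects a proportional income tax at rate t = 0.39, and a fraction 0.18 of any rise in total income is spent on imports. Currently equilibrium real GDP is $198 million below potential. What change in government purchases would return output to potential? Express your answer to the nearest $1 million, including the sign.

+$161 million

MPC = 1 − MPS = 1 − 0.4 = 0.6.
Spending multiplier = 1/(1 − c(1−t) + m) = 1/(1 − 0.6×0.61 + 0.18) = 1/0.814 ≈ 1.229.
Need ΔY = +$198 million, so ΔG = ΔY/k = (+$198 million) × 0.814 ≈ +$161 million.
The government should increase government purchases by $161 million.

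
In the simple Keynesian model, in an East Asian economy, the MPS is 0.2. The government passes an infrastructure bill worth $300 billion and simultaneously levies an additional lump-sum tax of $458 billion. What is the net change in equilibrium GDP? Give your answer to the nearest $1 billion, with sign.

−$332 billion

MPC = 1 − MPS = 1 − 0.2 = 0.8.
Expenditure multiplier = 1/(1 − MPC) = 1/(1 − 0.8) = 1/0.2 = 5.
ΔG contributes k·ΔG = (+$300 billion) / 0.2 = +$1,500 billion.
ΔT of +$458 billion changes first-round spending by −c·ΔT = −$366.4 billion, contributing k·(−c·ΔT) = (−$366.4 billion) / 0.2 = −$1,832 billion.
Net ΔY = k(ΔG − c·ΔT) = (−$66.4 billion) / 0.2 = −$332 billion.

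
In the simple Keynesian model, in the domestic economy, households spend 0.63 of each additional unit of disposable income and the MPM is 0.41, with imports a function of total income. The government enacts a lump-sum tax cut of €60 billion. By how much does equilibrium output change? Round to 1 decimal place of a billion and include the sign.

+€48.5 billion

A lump-sum tax change of −€60 billion shifts disposable income by +€60 billion; first-round consumption changes by −c × ΔT = −0.63 × (−€60 billion) = +€37.8 billion.
Expenditure multiplier = 1/(1 − c + m) = 1/(1 − 0.63 + 0.41) = 1/0.78 ≈ 1.282.
The tax multiplier is −c × k ≈ −0.808, so ΔY = k × (−c·ΔT) = (+€37.8 billion) / 0.78 ≈ +€48.5 billion.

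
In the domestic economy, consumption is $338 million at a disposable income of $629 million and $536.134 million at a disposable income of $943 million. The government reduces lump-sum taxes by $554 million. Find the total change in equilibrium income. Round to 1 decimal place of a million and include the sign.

+$947.4 million

MPC = ΔC/ΔYd = (536.134 − 338)/(943 − 629) = 198.134/314 = 0.631.
A lump-sum tax change of −$554 million shifts disposable income by +$554 million; first-round consumption changes by −c × ΔT = −0.631 × (−$554 million) = +$349.574 million.
Expenditure multiplier = 1/(1 − MPC) = 1/(1 − 0.631) = 1/0.369 ≈ 2.71.
The tax multiplier is −c × k ≈ −1.71, so ΔY = k × (−c·ΔT) = (+$349.574 million) / 0.369 ≈ +$947.4 million.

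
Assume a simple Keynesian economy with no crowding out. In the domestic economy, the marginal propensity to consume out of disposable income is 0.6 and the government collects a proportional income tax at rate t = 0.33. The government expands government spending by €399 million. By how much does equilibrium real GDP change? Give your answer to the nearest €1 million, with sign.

+€667 million

Expenditure multiplier = 1/(1 − c(1−t)) = 1/(1 − 0.6×0.67) = 1/0.598 ≈ 1.672.
ΔY = k × ΔG = (+€399 million) / 0.598 ≈ +€667 million.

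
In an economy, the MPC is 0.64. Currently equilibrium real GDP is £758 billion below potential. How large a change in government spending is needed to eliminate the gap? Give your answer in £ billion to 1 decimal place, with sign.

+£272.9 billion

Spending multiplier = 1/(1 − MPC) = 1/(1 − 0.64) = 1/0.36 ≈ 2.778.
Need ΔY = +£758 billion, so ΔG = ΔY/k = (+£758 billion) × 0.36 ≈ +£272.9 billion.
The government should increase government spending by £272.9 billion.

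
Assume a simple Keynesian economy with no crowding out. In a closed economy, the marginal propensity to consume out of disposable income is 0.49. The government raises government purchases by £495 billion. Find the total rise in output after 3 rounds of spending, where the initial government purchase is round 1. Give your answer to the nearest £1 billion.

£856 billion

Round 1 adds ΔG = £495 billion; each later round is MPC = 0.49 times the previous.
After 3 rounds: 495 + 242.55 + 118.8495 = ΔG·(1 − c^3)/(1 − c) = 495 × (1 − 0.117649)/0.51 ≈ £856 billion.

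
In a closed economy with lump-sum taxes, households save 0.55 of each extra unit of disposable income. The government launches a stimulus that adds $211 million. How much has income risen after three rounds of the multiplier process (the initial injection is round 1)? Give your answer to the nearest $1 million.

$349 million

MPC = 1 − MPS = 1 − 0.55 = 0.45.
Round 1 adds ΔG = $211 million; each later round is MPC = 0.45 times the previous.
After 3 rounds: 211 + 94.95 + 42.7275 = ΔG·(1 − c^3)/(1 − c) = 211 × (1 − 0.091125)/0.55 ≈ $349 million.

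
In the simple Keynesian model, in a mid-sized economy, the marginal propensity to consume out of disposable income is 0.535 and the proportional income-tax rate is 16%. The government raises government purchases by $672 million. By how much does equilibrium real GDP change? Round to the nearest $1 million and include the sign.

Spending multiplier = 1/(1 − c(1−t)) = 1/(1 − 0.535×0.84) = 1/0.5506 ≈ 1.816.
ΔY = k × ΔG = (+$672 million) / 0.5506 ≈ +$1,220 million.

+$1,220 million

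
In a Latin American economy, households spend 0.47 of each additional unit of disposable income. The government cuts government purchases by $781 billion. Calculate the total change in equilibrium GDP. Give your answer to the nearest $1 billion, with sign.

Expenditure multiplier = 1/(1 − MPC) = 1/(1 − 0.47) = 1/0.53 ≈ 1.887.
ΔY = k × ΔG = (−$781 billion) / 0.53 ≈ −$1,474 billion.

−$1,474 billion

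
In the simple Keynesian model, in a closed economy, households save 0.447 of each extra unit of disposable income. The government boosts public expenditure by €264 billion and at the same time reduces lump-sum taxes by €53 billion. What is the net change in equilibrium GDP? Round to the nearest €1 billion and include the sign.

+€656 billion

MPC = 1 − MPS = 1 − 0.447 = 0.553.
Expenditure multiplier = 1/(1 − MPC) = 1/(1 − 0.553) = 1/0.447 ≈ 2.237.
ΔG contributes k·ΔG = (+€264 billion) / 0.447 ≈ +€590.6 billion.
ΔT of −€53 billion changes first-round spending by −c·ΔT = +€29.309 billion, contributing k·(−c·ΔT) = (+€29.309 billion) / 0.447 ≈ +€65.6 billion.
Net ΔY = k(ΔG − c·ΔT) = (+€293.309 billion) / 0.447 ≈ +€656 billion.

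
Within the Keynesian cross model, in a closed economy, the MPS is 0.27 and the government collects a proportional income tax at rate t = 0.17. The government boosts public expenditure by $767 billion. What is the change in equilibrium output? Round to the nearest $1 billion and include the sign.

+$1,946 billion

MPC = 1 − MPS = 1 − 0.27 = 0.73.
Expenditure multiplier = 1/(1 − c(1−t)) = 1/(1 − 0.73×0.83) = 1/0.3941 ≈ 2.537.
ΔY = k × ΔG = (+$767 billion) / 0.3941 ≈ +$1,946 billion.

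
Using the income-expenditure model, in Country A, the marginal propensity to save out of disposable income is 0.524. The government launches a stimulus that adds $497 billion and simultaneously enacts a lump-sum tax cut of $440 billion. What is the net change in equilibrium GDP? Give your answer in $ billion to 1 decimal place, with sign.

MPC = 1 − MPS = 1 − 0.524 = 0.476.
Expenditure multiplier = 1/(1 − MPC) = 1/(1 − 0.476) = 1/0.524 ≈ 1.908.
ΔG contributes k·ΔG = (+$497 billion) / 0.524 ≈ +$948.5 billion.
ΔT of −$440 billion changes first-round spending by −c·ΔT = +$209.44 billion, contributing k·(−c·ΔT) = (+$209.44 billion) / 0.524 ≈ +$399.7 billion.
Net ΔY = k(ΔG − c·ΔT) = (+$706.44 billion) / 0.524 ≈ +$1,348.2 billion.

+$1,348.2 billion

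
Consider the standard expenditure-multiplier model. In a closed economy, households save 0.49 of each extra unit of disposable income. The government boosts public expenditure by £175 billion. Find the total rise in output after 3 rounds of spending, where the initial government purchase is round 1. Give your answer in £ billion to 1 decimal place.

MPC = 1 − MPS = 1 − 0.49 = 0.51.
Round 1 adds ΔG = £175 billion; each later round is MPC = 0.51 times the previous.
After 3 rounds: 175 + 89.25 + 45.5175 = ΔG·(1 − c^3)/(1 − c) = 175 × (1 − 0.132651)/0.49 ≈ £309.8 billion.

£309.8 billion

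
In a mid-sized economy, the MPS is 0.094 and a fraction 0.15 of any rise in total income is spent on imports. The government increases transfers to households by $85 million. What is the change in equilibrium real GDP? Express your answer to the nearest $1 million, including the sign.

MPC = 1 − MPS = 1 − 0.094 = 0.906.
The transfer change shifts disposable income by +$85 million, so first-round consumption changes by c·ΔTR = 0.906 × (+$85 million) = +$77.01 million.
Expenditure multiplier = 1/(1 − c + m) = 1/(1 − 0.906 + 0.15) = 1/0.244 ≈ 4.098.
The transfer multiplier is c × k ≈ 3.713, so ΔY = k × (c·ΔTR) = (+$77.01 million) / 0.244 ≈ +$316 million.

+$316 million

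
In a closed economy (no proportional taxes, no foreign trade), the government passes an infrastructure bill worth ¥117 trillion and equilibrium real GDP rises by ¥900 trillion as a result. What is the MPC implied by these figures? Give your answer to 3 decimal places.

Implied spending multiplier k = ΔY/ΔG = 900/117 ≈ 7.6923.
Since k = 1/(1 − MPC), MPC = 1 − 1/k = 1 − ΔG/ΔY = 1 − 117/900 = 0.870.

0.870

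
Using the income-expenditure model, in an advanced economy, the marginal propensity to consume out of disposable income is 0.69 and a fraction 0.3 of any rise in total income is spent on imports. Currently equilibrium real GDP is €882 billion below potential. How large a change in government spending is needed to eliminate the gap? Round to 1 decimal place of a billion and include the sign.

+€538.0 billion

Spending multiplier = 1/(1 − c + m) = 1/(1 − 0.69 + 0.3) = 1/0.61 ≈ 1.639.
Need ΔY = +€882 billion, so ΔG = ΔY/k = (+€882 billion) × 0.61 ≈ +€538 billion.
The government should increase government spending by €538 billion.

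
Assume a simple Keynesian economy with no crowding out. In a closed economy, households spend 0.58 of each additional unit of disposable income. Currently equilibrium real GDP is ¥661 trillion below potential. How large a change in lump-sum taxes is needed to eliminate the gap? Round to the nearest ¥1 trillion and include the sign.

−¥479 trillion

Spending multiplier = 1/(1 − MPC) = 1/(1 − 0.58) = 1/0.42 ≈ 2.381.
Tax multiplier = −c·k = −0.58/0.42 ≈ −1.381. Need ΔY = +¥661 trillion, so ΔT = ΔY/(−c·k) = −(+¥661 trillion) × 0.42 / 0.58 ≈ −¥479 trillion.
The government should cut lump-sum taxes by ¥479 trillion.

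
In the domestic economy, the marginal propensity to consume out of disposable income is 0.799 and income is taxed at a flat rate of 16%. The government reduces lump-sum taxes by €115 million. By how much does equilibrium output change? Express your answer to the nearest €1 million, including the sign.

+€279 million

A lump-sum tax change of −€115 million shifts disposable income by +€115 million; first-round consumption changes by −c × ΔT = −0.799 × (−€115 million) = +€91.885 million.
Expenditure multiplier = 1/(1 − c(1−t)) = 1/(1 − 0.799×0.84) = 1/0.32884 ≈ 3.041.
The tax multiplier is −c × k ≈ −2.43, so ΔY = k × (−c·ΔT) = (+€91.885 million) / 0.32884 ≈ +€279 million.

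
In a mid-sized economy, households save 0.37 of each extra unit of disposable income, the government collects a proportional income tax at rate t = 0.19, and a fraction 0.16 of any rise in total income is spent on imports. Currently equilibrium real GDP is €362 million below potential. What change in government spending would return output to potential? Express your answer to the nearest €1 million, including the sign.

+€235 million

MPC = 1 − MPS = 1 − 0.37 = 0.63.
Spending multiplier = 1/(1 − c(1−t) + m) = 1/(1 − 0.63×0.81 + 0.16) = 1/0.6497 ≈ 1.539.
Need ΔY = +€362 million, so ΔG = ΔY/k = (+€362 million) × 0.6497 ≈ +€235 million.
The government should increase government spending by €235 million.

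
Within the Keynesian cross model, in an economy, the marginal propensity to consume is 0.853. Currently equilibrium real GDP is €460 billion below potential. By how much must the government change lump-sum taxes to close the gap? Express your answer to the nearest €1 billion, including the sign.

−€79 billion

Spending multiplier = 1/(1 − MPC) = 1/(1 − 0.853) = 1/0.147 ≈ 6.803.
Tax multiplier = −c·k = −0.853/0.147 ≈ −5.803. Need ΔY = +€460 billion, so ΔT = ΔY/(−c·k) = −(+€460 billion) × 0.147 / 0.853 ≈ −€79 billion.
The government should cut lump-sum taxes by €79 billion.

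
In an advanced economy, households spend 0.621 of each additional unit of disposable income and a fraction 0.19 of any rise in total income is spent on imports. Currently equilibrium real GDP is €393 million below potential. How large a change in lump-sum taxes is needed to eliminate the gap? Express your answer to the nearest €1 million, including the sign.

−€360 million

Spending multiplier = 1/(1 − c + m) = 1/(1 − 0.621 + 0.19) = 1/0.569 ≈ 1.757.
Tax multiplier = −c·k = −0.621/0.569 ≈ −1.091. Need ΔY = +€393 million, so ΔT = ΔY/(−c·k) = −(+€393 million) × 0.569 / 0.621 ≈ −€360 million.
The government should cut lump-sum taxes by €360 million.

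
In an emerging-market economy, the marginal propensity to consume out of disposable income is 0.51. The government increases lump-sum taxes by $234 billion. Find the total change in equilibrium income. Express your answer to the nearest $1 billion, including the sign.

−$244 billion

A lump-sum tax change of +$234 billion shifts disposable income by −$234 billion; first-round consumption changes by −c × ΔT = −0.51 × (+$234 billion) = −$119.34 billion.
Expenditure multiplier = 1/(1 − MPC) = 1/(1 − 0.51) = 1/0.49 ≈ 2.041.
The tax multiplier is −c × k ≈ −1.041, so ΔY = k × (−c·ΔT) = (−$119.34 billion) / 0.49 ≈ −$244 billion.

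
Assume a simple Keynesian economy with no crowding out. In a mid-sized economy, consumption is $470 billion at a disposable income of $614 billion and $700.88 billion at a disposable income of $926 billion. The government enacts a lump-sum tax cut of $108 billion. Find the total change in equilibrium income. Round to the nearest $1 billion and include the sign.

+$307 billion

MPC = ΔC/ΔYd = (700.88 − 470)/(926 − 614) = 230.88/312 = 0.74.
A lump-sum tax change of −$108 billion shifts disposable income by +$108 billion; first-round consumption changes by −c × ΔT = −0.74 × (−$108 billion) = +$79.92 billion.
Expenditure multiplier = 1/(1 − MPC) = 1/(1 − 0.74) = 1/0.26 ≈ 3.846.
The tax multiplier is −c × k ≈ −2.846, so ΔY = k × (−c·ΔT) = (+$79.92 billion) / 0.26 ≈ +$307 billion.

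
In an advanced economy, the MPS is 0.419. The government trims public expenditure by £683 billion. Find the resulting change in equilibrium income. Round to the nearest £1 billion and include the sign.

MPC = 1 − MPS = 1 − 0.419 = 0.581.
Government-spending multiplier = 1/(1 − MPC) = 1/(1 − 0.581) = 1/0.419 ≈ 2.387.
ΔY = k × ΔG = (−£683 billion) / 0.419 ≈ −£1,630 billion.

−£1,630 billion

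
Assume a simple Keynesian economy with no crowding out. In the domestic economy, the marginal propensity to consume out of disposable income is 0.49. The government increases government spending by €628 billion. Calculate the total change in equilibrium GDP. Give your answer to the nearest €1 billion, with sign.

Government-spending multiplier = 1/(1 − MPC) = 1/(1 − 0.49) = 1/0.51 ≈ 1.961.
ΔY = k × ΔG = (+€628 billion) / 0.51 ≈ +€1,231 billion.

+€1,231 billion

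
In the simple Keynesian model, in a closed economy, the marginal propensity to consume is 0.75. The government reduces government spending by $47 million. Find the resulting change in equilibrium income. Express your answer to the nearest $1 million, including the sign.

−$188 million

Spending multiplier = 1/(1 − MPC) = 1/(1 − 0.75) = 1/0.25 = 4.
ΔY = k × ΔG = (−$47 million) / 0.25 = −$188 million.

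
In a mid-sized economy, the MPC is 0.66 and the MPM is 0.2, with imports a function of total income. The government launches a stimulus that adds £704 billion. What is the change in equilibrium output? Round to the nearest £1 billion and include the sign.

+£1,304 billion

Spending multiplier = 1/(1 − c + m) = 1/(1 − 0.66 + 0.2) = 1/0.54 ≈ 1.852.
ΔY = k × ΔG = (+£704 billion) / 0.54 ≈ +£1,304 billion.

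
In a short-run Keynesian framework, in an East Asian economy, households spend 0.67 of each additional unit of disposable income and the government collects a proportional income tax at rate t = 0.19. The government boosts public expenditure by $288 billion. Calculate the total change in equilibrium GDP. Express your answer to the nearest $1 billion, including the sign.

+$630 billion

Government-spending multiplier = 1/(1 − c(1−t)) = 1/(1 − 0.67×0.81) = 1/0.4573 ≈ 2.187.
ΔY = k × ΔG = (+$288 billion) / 0.4573 ≈ +$630 billion.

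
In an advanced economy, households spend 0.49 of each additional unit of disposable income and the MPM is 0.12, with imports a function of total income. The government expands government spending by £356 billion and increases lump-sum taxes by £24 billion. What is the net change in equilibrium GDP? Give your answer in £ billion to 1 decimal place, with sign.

Expenditure multiplier = 1/(1 − c + m) = 1/(1 − 0.49 + 0.12) = 1/0.63 ≈ 1.587.
ΔG contributes k·ΔG = (+£356 billion) / 0.63 ≈ +£565.1 billion.
ΔT of +£24 billion changes first-round spending by −c·ΔT = −£11.76 billion, contributing k·(−c·ΔT) = (−£11.76 billion) / 0.63 ≈ −£18.7 billion.
Net ΔY = k(ΔG − c·ΔT) = (+£344.24 billion) / 0.63 ≈ +£546.4 billion.

+£546.4 billion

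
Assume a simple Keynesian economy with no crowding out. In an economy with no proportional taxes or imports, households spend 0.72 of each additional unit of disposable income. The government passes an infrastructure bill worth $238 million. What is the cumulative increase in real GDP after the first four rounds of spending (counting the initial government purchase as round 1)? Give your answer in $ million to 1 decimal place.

$621.6 million

Round 1 adds ΔG = $238 million; each later round is MPC = 0.72 times the previous.
After 4 rounds: 238 + 171.36 + 123.3792 + 88.833024 = ΔG·(1 − c^4)/(1 − c) = 238 × (1 − 0.26873856)/0.28 ≈ $621.6 million.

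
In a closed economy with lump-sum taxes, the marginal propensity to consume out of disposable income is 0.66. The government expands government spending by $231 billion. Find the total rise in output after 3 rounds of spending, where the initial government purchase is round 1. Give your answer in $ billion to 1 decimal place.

$484.1 billion

Round 1 adds ΔG = $231 billion; each later round is MPC = 0.66 times the previous.
After 3 rounds: 231 + 152.46 + 100.6236 = ΔG·(1 − c^3)/(1 − c) = 231 × (1 − 0.287496)/0.34 ≈ $484.1 billion.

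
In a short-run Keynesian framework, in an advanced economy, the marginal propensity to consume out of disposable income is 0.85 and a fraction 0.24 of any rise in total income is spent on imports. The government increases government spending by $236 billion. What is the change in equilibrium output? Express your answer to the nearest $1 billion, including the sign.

+$605 billion

Expenditure multiplier = 1/(1 − c + m) = 1/(1 − 0.85 + 0.24) = 1/0.39 ≈ 2.564.
ΔY = k × ΔG = (+$236 billion) / 0.39 ≈ +$605 billion.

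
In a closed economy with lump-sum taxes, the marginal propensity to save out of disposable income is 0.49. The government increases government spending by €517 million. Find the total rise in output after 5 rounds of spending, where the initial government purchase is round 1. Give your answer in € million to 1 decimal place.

€1,018.7 million

MPC = 1 − MPS = 1 − 0.49 = 0.51.
Round 1 adds ΔG = €517 million; each later round is MPC = 0.51 times the previous.
After 5 rounds: 517 + 263.67 + 134.4717 + 68.580567 + 34.97608917 = ΔG·(1 − c^5)/(1 − c) = 517 × (1 − 0.0345025251)/0.49 ≈ €1,018.7 million.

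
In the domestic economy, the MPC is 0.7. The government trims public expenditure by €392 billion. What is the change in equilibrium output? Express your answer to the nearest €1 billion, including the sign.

Expenditure multiplier = 1/(1 − MPC) = 1/(1 − 0.7) = 1/0.3 ≈ 3.333.
ΔY = k × ΔG = (−€392 billion) / 0.3 ≈ −€1,307 billion.

−€1,307 billion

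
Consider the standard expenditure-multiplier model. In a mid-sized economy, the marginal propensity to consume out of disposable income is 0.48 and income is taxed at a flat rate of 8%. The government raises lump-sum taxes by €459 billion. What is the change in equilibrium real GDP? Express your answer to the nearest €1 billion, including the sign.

−€395 billion

A lump-sum tax change of +€459 billion shifts disposable income by −€459 billion; first-round consumption changes by −c × ΔT = −0.48 × (+€459 billion) = −€220.32 billion.
Expenditure multiplier = 1/(1 − c(1−t)) = 1/(1 − 0.48×0.92) = 1/0.5584 ≈ 1.791.
The tax multiplier is −c × k ≈ −0.86, so ΔY = k × (−c·ΔT) = (−€220.32 billion) / 0.5584 ≈ −€395 billion.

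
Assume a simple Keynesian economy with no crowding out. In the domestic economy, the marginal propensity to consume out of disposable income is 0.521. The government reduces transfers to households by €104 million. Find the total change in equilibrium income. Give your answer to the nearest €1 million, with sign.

The transfer change shifts disposable income by −€104 million, so first-round consumption changes by c·ΔTR = 0.521 × (−€104 million) = −€54.184 million.
Expenditure multiplier = 1/(1 − MPC) = 1/(1 − 0.521) = 1/0.479 ≈ 2.088.
The transfer multiplier is c × k ≈ 1.088, so ΔY = k × (c·ΔTR) = (−€54.184 million) / 0.479 ≈ −€113 million.

−€113 million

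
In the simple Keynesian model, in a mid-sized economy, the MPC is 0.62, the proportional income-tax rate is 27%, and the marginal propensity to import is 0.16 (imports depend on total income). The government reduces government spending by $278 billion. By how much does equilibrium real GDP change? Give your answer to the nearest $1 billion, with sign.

Government-spending multiplier = 1/(1 − c(1−t) + m) = 1/(1 − 0.62×0.73 + 0.16) = 1/0.7074 ≈ 1.414.
ΔY = k × ΔG = (−$278 billion) / 0.7074 ≈ −$393 billion.

−$393 billion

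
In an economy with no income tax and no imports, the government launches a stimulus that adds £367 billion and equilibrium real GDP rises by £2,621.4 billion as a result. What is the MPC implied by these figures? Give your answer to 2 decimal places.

0.86

Implied spending multiplier k = ΔY/ΔG = 2,621.4/367 ≈ 7.1428.
Since k = 1/(1 − MPC), MPC = 1 − 1/k = 1 − ΔG/ΔY = 1 − 367/2,621.4 ≈ 0.86.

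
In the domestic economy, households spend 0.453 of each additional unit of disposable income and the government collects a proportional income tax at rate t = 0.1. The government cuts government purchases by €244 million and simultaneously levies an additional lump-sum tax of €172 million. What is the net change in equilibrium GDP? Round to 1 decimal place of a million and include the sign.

−€543.5 million

Expenditure multiplier = 1/(1 − c(1−t)) = 1/(1 − 0.453×0.9) = 1/0.5923 ≈ 1.688.
ΔG contributes k·ΔG = (−€244 million) / 0.5923 ≈ −€412 million.
ΔT of +€172 million changes first-round spending by −c·ΔT = −€77.916 million, contributing k·(−c·ΔT) = (−€77.916 million) / 0.5923 ≈ −€131.5 million.
Net ΔY = k(ΔG − c·ΔT) = (−€321.916 million) / 0.5923 ≈ −€543.5 million.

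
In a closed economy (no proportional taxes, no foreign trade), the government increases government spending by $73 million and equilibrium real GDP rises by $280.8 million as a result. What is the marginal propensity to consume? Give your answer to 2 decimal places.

Implied spending multiplier k = ΔY/ΔG = 280.8/73 ≈ 3.8466.
Since k = 1/(1 − MPC), MPC = 1 − 1/k = 1 − ΔG/ΔY = 1 − 73/280.8 ≈ 0.74.

0.74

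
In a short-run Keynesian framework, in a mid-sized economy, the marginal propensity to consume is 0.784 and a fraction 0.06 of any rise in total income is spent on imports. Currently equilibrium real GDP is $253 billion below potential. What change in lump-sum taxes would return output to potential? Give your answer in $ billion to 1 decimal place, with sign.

−$89.1 billion

Spending multiplier = 1/(1 − c + m) = 1/(1 − 0.784 + 0.06) = 1/0.276 ≈ 3.623.
Tax multiplier = −c·k = −0.784/0.276 ≈ −2.841. Need ΔY = +$253 billion, so ΔT = ΔY/(−c·k) = −(+$253 billion) × 0.276 / 0.784 ≈ −$89.1 billion.
The government should cut lump-sum taxes by $89.1 billion.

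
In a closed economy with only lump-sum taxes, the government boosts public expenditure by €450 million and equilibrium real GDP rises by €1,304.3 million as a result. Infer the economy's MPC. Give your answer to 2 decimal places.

Implied spending multiplier k = ΔY/ΔG = 1,304.3/450 ≈ 2.8984.
Since k = 1/(1 − MPC), MPC = 1 − 1/k = 1 − ΔG/ΔY = 1 − 450/1,304.3 ≈ 0.65.

0.65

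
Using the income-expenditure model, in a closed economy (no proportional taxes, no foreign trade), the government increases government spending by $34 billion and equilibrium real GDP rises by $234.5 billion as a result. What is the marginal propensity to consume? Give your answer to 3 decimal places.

Implied spending multiplier k = ΔY/ΔG = 234.5/34 ≈ 6.8971.
Since k = 1/(1 − MPC), MPC = 1 − 1/k = 1 − ΔG/ΔY = 1 − 34/234.5 ≈ 0.855.

0.855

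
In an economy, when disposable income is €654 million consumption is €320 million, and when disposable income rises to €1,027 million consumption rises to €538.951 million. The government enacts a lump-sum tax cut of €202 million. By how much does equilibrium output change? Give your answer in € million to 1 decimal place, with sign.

MPC = ΔC/ΔYd = (538.951 − 320)/(1,027 − 654) = 218.951/373 = 0.587.
A lump-sum tax change of −€202 million shifts disposable income by +€202 million; first-round consumption changes by −c × ΔT = −0.587 × (−€202 million) = +€118.574 million.
Expenditure multiplier = 1/(1 − MPC) = 1/(1 − 0.587) = 1/0.413 ≈ 2.421.
The tax multiplier is −c × k ≈ −1.421, so ΔY = k × (−c·ΔT) = (+€118.574 million) / 0.413 ≈ +€287.1 million.

+€287.1 million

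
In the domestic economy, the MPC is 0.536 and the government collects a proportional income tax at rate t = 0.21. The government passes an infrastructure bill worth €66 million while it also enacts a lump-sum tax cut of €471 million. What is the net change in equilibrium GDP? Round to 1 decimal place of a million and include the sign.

+€552.3 million

Expenditure multiplier = 1/(1 − c(1−t)) = 1/(1 − 0.536×0.79) = 1/0.57656 ≈ 1.734.
ΔG contributes k·ΔG = (+€66 million) / 0.57656 ≈ +€114.5 million.
ΔT of −€471 million changes first-round spending by −c·ΔT = +€252.456 million, contributing k·(−c·ΔT) = (+€252.456 million) / 0.57656 ≈ +€437.9 million.
Net ΔY = k(ΔG − c·ΔT) = (+€318.456 million) / 0.57656 ≈ +€552.3 million.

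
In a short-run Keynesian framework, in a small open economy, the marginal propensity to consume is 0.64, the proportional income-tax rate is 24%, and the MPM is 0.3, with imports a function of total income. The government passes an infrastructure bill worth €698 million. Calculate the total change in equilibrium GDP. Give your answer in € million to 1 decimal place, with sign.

Spending multiplier = 1/(1 − c(1−t) + m) = 1/(1 − 0.64×0.76 + 0.3) = 1/0.8136 ≈ 1.229.
ΔY = k × ΔG = (+€698 million) / 0.8136 ≈ +€857.9 million.

+€857.9 million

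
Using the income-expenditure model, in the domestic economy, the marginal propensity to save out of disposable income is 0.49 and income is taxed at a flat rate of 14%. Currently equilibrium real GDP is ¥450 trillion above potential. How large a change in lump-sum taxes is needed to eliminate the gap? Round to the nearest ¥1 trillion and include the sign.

MPC = 1 − MPS = 1 − 0.49 = 0.51.
Spending multiplier = 1/(1 − c(1−t)) = 1/(1 − 0.51×0.86) = 1/0.5614 ≈ 1.781.
Tax multiplier = −c·k = −0.51/0.5614 ≈ −0.908. Need ΔY = −¥450 trillion, so ΔT = ΔY/(−c·k) = −(−¥450 trillion) × 0.5614 / 0.51 ≈ +¥495 trillion.
The government should raise lump-sum taxes by ¥495 trillion.

+¥495 trillion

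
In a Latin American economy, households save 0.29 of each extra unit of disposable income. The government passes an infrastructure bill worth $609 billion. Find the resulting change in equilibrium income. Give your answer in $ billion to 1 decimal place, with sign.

MPC = 1 − MPS = 1 − 0.29 = 0.71.
Government-spending multiplier = 1/(1 − MPC) = 1/(1 − 0.71) = 1/0.29 ≈ 3.448.
ΔY = k × ΔG = (+$609 billion) / 0.29 = +$2,100 billion.

+$2,100.0 billion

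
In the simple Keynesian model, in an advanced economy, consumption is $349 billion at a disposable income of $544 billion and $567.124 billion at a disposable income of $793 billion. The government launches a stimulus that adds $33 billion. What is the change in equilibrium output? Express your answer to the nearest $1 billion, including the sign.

MPC = ΔC/ΔYd = (567.124 − 349)/(793 − 544) = 218.124/249 = 0.876.
Government-spending multiplier = 1/(1 − MPC) = 1/(1 − 0.876) = 1/0.124 ≈ 8.065.
ΔY = k × ΔG = (+$33 billion) / 0.124 ≈ +$266 billion.

+$266 billion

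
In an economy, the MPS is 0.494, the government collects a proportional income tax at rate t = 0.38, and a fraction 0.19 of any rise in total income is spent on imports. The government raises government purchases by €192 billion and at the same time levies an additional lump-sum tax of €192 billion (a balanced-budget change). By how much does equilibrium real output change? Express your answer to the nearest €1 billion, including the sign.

+€108 billion

MPC = 1 − MPS = 1 − 0.494 = 0.506.
Expenditure multiplier = 1/(1 − c(1−t) + m) = 1/(1 − 0.506×0.62 + 0.19) = 1/0.87628 ≈ 1.141.
ΔG contributes k·ΔG = (+€192 billion) / 0.87628 ≈ +€219.1 billion.
ΔT of +€192 billion changes first-round spending by −c·ΔT = −€97.152 billion, contributing k·(−c·ΔT) = (−€97.152 billion) / 0.87628 ≈ −€110.9 billion.
Net ΔY = k(ΔG − c·ΔT) = (+€94.848 billion) / 0.87628 ≈ +€108 billion.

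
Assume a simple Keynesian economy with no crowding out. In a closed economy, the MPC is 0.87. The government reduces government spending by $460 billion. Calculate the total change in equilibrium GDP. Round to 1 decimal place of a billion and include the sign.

−$3,538.5 billion

Spending multiplier = 1/(1 − MPC) = 1/(1 − 0.87) = 1/0.13 ≈ 7.692.
ΔY = k × ΔG = (−$460 billion) / 0.13 ≈ −$3,538.5 billion.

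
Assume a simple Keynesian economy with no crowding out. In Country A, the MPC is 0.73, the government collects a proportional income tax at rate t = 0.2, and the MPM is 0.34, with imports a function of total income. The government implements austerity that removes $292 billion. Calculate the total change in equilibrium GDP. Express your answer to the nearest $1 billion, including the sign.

Government-spending multiplier = 1/(1 − c(1−t) + m) = 1/(1 − 0.73×0.8 + 0.34) = 1/0.756 ≈ 1.323.
ΔY = k × ΔG = (−$292 billion) / 0.756 ≈ −$386 billion.

−$386 billion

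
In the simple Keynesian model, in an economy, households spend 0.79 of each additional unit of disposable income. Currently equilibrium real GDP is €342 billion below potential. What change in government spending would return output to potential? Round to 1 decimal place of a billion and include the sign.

+€71.8 billion

Spending multiplier = 1/(1 − MPC) = 1/(1 − 0.79) = 1/0.21 ≈ 4.762.
Need ΔY = +€342 billion, so ΔG = ΔY/k = (+€342 billion) × 0.21 ≈ +€71.8 billion.
The government should increase government spending by €71.8 billion.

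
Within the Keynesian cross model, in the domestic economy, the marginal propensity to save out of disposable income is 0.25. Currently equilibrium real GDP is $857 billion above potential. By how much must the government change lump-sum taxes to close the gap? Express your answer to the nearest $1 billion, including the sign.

+$286 billion

MPC = 1 − MPS = 1 − 0.25 = 0.75.
Spending multiplier = 1/(1 − MPC) = 1/(1 − 0.75) = 1/0.25 = 4.
Tax multiplier = −c·k = −0.75/0.25 = −3. Need ΔY = −$857 billion, so ΔT = ΔY/(−c·k) = −(−$857 billion) × 0.25 / 0.75 ≈ +$286 billion.
The government should raise lump-sum taxes by $286 billion.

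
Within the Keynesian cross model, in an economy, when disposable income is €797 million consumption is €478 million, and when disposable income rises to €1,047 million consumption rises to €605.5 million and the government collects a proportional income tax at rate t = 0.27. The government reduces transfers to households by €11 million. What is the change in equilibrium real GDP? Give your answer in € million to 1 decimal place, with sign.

−€8.9 million

MPC = ΔC/ΔYd = (605.5 − 478)/(1,047 − 797) = 127.5/250 = 0.51.
The transfer change shifts disposable income by −€11 million, so first-round consumption changes by c·ΔTR = 0.51 × (−€11 million) = −€5.61 million.
Expenditure multiplier = 1/(1 − c(1−t)) = 1/(1 − 0.51×0.73) = 1/0.6277 ≈ 1.593.
The transfer multiplier is c × k ≈ 0.812, so ΔY = k × (c·ΔTR) = (−€5.61 million) / 0.6277 ≈ −€8.9 million.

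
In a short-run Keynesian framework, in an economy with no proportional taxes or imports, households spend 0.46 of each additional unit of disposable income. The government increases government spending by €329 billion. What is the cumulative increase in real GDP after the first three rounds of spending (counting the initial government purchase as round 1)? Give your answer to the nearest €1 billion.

€550 billion

Round 1 adds ΔG = €329 billion; each later round is MPC = 0.46 times the previous.
After 3 rounds: 329 + 151.34 + 69.6164 = ΔG·(1 − c^3)/(1 − c) = 329 × (1 − 0.097336)/0.54 ≈ €550 billion.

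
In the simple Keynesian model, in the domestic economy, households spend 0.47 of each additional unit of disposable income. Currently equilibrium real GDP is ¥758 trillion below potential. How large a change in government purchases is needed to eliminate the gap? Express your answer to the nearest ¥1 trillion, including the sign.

Spending multiplier = 1/(1 − MPC) = 1/(1 − 0.47) = 1/0.53 ≈ 1.887.
Need ΔY = +¥758 trillion, so ΔG = ΔY/k = (+¥758 trillion) × 0.53 ≈ +¥402 trillion.
The government should increase government purchases by ¥402 trillion.

+¥402 trillion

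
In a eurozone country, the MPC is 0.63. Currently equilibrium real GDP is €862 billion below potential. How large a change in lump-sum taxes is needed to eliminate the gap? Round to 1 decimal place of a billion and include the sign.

Spending multiplier = 1/(1 − MPC) = 1/(1 − 0.63) = 1/0.37 ≈ 2.703.
Tax multiplier = −c·k = −0.63/0.37 ≈ −1.703. Need ΔY = +€862 billion, so ΔT = ΔY/(−c·k) = −(+€862 billion) × 0.37 / 0.63 ≈ −€506.3 billion.
The government should cut lump-sum taxes by €506.3 billion.

−€506.3 billion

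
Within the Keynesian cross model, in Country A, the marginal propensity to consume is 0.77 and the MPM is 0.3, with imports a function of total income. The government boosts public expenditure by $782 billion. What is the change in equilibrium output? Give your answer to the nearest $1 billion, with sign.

+$1,475 billion

Expenditure multiplier = 1/(1 − c + m) = 1/(1 − 0.77 + 0.3) = 1/0.53 ≈ 1.887.
ΔY = k × ΔG = (+$782 billion) / 0.53 ≈ +$1,475 billion.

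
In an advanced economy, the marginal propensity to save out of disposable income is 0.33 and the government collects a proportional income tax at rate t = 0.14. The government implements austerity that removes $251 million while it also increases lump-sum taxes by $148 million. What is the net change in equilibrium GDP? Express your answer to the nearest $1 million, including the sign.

−$826 million

MPC = 1 − MPS = 1 − 0.33 = 0.67.
Expenditure multiplier = 1/(1 − c(1−t)) = 1/(1 − 0.67×0.86) = 1/0.4238 ≈ 2.36.
ΔG contributes k·ΔG = (−$251 million) / 0.4238 ≈ −$592.3 million.
ΔT of +$148 million changes first-round spending by −c·ΔT = −$99.16 million, contributing k·(−c·ΔT) = (−$99.16 million) / 0.4238 ≈ −$234 million.
Net ΔY = k(ΔG − c·ΔT) = (−$350.16 million) / 0.4238 ≈ −$826 million.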